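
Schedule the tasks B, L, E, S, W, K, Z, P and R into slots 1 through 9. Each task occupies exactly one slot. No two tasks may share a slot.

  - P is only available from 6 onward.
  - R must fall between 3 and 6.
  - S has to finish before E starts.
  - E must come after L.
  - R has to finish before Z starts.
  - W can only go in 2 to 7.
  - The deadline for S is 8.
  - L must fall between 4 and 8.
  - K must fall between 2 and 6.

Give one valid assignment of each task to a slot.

L in 4; R in 3; Z in 8; P in 6; B in 9; S in 1; K in 2; W in 5; E in 7

Checking: L(4) before E(7); R(3) before Z(8); S(1) before E(7); R=3 in [3,6]; L=4 in [4,8]; S=1 in [1,8]; P=6 in [6,9]; W=5 in [2,7]; K=2 in [2,6]; max 1 per slot (cap 1).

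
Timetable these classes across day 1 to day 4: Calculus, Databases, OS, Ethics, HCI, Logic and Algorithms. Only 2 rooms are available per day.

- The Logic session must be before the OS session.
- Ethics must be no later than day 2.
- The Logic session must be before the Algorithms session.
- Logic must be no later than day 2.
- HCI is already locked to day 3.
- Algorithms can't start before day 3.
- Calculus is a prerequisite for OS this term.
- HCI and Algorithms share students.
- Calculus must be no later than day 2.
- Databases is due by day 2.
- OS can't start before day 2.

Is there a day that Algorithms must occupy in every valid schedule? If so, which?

day 4

Algorithms's window is day 3–day 4.
HCI is fixed at day 3, and Algorithms can't share a day with HCI.
So Algorithms must be day 4.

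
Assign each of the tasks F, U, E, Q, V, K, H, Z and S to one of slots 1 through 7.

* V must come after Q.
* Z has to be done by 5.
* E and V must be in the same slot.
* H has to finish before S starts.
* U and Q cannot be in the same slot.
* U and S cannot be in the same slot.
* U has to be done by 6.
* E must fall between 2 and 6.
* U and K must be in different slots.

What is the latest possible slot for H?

6

Downstream work caps H at 6.
H at 6 is achievable: F -> 1, H -> 6, V -> 2, S -> 7, K -> 1, Z -> 1, U -> 2, E -> 2, Q -> 1.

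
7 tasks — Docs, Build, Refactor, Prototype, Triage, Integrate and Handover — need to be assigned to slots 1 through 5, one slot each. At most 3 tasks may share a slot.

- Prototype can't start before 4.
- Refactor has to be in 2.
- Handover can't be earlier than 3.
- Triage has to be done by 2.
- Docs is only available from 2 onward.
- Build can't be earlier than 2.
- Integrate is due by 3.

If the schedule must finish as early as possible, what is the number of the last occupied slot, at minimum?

With at most 3 per slot and 7 tasks, at least 3 slots are needed.
Prototype can't be placed before 4, so the schedule must run through at least slot 4.
4 works (last occupied slot: 4): for example Refactor=2; Triage=1; Handover=3; Build=2; Prototype=4; Integrate=1; Docs=2.

4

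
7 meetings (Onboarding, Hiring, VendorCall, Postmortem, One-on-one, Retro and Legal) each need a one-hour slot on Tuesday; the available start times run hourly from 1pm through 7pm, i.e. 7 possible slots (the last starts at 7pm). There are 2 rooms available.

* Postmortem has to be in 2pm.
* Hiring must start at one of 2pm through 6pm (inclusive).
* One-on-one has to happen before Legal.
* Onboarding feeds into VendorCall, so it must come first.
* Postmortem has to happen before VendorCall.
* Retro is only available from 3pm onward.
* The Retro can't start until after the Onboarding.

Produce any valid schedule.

Retro in 3pm, Postmortem in 2pm, Onboarding in 1pm, VendorCall in 3pm, Hiring in 2pm, One-on-one in 1pm, Legal in 4pm

Checking: Onboarding(1pm) before Retro(3pm); Postmortem(2pm) before VendorCall(3pm); One-on-one(1pm) before Legal(4pm); Onboarding(1pm) before VendorCall(3pm); Hiring=2pm in [2pm,6pm]; Postmortem=2pm in [2pm,2pm]; Retro=3pm in [3pm,7pm]; max 2 per slot (cap 2).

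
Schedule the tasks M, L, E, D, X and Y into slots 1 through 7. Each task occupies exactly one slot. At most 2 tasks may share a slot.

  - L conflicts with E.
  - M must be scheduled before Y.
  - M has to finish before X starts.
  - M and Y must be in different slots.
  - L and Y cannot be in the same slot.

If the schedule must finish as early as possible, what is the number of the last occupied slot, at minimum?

The precedence chain requires at least 2 distinct slots.
With at most 2 per slot and 6 tasks, at least 3 slots are needed.
3 works (last occupied slot: 3): for example Y in 2; L in 1; M in 1; X in 2; D in 3; E in 3.

slot 3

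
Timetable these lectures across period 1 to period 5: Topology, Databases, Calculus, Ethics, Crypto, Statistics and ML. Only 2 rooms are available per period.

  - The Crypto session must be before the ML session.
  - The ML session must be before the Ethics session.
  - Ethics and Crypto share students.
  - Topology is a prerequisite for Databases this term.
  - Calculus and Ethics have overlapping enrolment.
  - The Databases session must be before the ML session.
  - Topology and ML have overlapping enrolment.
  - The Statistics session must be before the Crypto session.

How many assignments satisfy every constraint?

Splitting on Topology: it can be period 1 (20), period 2 (8). Listing each branch's schedules as (Databases, Calculus, Ethics, Crypto, Statistics, ML) by period number:
Topology=period 1: (2,1,5,3,2,4) (2,2,5,3,1,4) (2,3,4,2,1,3) (2,3,5,2,1,3) (2,3,5,2,1,4) (2,3,5,3,1,4) (2,3,5,3,2,4) (2,4,5,2,1,3) (2,4,5,2,1,4) (2,4,5,3,1,4) (2,4,5,3,2,4) (2,5,4,2,1,3) (3,1,5,3,2,4) (3,2,5,2,1,4) (3,2,5,3,1,4) (3,2,5,3,2,4) (3,3,5,2,1,4) (3,4,5,2,1,4) (3,4,5,3,1,4) (3,4,5,3,2,4) — 20.
Topology=period 2: (3,1,5,2,1,4) (3,1,5,3,1,4) (3,1,5,3,2,4) (3,2,5,3,1,4) (3,3,5,2,1,4) (3,4,5,2,1,4) (3,4,5,3,1,4) (3,4,5,3,2,4) — 8.
Summing: 20 + 8 = 28.

28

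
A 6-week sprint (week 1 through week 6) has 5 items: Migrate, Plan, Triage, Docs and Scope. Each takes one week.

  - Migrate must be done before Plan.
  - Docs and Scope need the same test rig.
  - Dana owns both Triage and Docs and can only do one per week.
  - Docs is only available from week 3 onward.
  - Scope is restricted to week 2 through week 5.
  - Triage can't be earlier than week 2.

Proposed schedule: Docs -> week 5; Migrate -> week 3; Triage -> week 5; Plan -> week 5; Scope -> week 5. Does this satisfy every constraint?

Scope is restricted to week 2 through week 5 — holds.
Migrate must be done before Plan — holds.
Docs is only available from week 3 onward — holds.
Docs and Scope need the same test rig — violated.
Triage can't be earlier than week 2 — holds.
Dana owns both Triage and Docs and can only do one per week — violated.

Invalid. Dana owns both Triage and Docs and can only do one per week.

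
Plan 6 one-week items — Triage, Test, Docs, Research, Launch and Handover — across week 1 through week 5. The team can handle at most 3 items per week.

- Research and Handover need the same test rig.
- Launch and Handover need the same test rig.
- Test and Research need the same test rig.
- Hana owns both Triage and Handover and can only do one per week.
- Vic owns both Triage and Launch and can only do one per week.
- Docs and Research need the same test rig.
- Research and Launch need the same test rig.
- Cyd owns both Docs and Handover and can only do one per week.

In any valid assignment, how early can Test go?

week 1

Test at week 1 is achievable: Launch -> week 3; Docs -> week 1; Handover -> week 4; Research -> week 2; Test -> week 1; Triage -> week 1.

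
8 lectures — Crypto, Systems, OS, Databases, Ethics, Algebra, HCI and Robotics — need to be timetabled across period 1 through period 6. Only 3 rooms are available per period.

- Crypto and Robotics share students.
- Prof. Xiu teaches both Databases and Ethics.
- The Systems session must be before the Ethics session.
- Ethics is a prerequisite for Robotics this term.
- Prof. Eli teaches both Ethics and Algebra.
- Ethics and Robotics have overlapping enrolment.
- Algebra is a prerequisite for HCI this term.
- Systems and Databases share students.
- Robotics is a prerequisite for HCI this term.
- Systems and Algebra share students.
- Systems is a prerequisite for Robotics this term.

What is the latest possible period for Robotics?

period 5

Precedence pushes Robotics to at least period 3; downstream work caps Robotics at period 5.
Robotics at period 5 is achievable: Crypto=period 1; Databases=period 3; Algebra=period 3; OS=period 1; HCI=period 6; Ethics=period 2; Systems=period 1; Robotics=period 5.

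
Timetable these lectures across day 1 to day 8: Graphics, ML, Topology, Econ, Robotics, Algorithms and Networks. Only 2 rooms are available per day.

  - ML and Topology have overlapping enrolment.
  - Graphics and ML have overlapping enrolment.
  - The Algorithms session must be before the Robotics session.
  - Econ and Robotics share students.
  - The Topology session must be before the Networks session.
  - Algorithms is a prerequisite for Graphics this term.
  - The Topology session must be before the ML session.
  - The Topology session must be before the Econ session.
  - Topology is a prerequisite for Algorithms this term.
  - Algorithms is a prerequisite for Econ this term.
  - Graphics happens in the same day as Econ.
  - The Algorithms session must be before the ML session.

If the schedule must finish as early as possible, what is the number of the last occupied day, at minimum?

4

The precedence chain requires at least 3 distinct days.
With at most 2 per day and 7 lectures, at least 4 days are needed.
4 works (last occupied day: day 4): for example Networks=day 2; ML=day 3; Graphics=day 4; Robotics=day 3; Topology=day 1; Algorithms=day 2; Econ=day 4.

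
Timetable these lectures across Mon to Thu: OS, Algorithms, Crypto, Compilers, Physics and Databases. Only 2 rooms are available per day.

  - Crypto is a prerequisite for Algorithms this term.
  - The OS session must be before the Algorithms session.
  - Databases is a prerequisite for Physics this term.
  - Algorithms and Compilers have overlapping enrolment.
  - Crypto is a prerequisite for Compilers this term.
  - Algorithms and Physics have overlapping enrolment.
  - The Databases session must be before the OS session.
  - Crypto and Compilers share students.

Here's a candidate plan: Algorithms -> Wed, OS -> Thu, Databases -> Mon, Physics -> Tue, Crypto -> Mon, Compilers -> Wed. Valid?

Algorithms and Compilers have overlapping enrolment — violated.
Crypto is a prerequisite for Algorithms this term — holds.
Algorithms and Physics have overlapping enrolment — holds.
The Databases session must be before the OS session — holds.
Crypto is a prerequisite for Compilers this term — holds.
The OS session must be before the Algorithms session — violated.
Crypto and Compilers share students — holds.
Databases is a prerequisite for Physics this term — holds.
Only 2 rooms are available per day — holds.

No — it violates: The OS session must be before the Algorithms session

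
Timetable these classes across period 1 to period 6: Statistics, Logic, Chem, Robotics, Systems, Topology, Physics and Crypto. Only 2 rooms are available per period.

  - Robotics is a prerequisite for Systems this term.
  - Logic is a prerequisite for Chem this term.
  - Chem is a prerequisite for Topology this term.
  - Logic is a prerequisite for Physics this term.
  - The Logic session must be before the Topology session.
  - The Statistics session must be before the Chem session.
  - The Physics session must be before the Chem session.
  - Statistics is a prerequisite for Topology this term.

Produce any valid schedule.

Logic -> period 1; Physics -> period 2; Robotics -> period 2; Systems -> period 3; Crypto -> period 4; Topology -> period 4; Chem -> period 3; Statistics -> period 1

Checking: Chem(period 3) before Topology(period 4); Statistics(period 1) before Topology(period 4); Robotics(period 2) before Systems(period 3); Logic(period 1) before Topology(period 4); Statistics(period 1) before Chem(period 3); Physics(period 2) before Chem(period 3); Logic(period 1) before Physics(period 2); Logic(period 1) before Chem(period 3); max 2 per period (cap 2).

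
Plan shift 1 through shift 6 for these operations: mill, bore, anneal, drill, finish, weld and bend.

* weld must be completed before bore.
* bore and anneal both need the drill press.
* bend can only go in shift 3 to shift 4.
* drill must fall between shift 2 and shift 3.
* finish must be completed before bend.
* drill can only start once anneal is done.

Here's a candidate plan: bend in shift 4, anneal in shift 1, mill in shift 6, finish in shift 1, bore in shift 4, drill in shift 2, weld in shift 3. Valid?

bend can only go in shift 3 to shift 4 — holds.
finish must be completed before bend — holds.
drill can only start once anneal is done — holds.
bore and anneal both need the drill press — holds.
weld must be completed before bore — holds.
drill must fall between shift 2 and shift 3 — holds.

Yes, all constraints hold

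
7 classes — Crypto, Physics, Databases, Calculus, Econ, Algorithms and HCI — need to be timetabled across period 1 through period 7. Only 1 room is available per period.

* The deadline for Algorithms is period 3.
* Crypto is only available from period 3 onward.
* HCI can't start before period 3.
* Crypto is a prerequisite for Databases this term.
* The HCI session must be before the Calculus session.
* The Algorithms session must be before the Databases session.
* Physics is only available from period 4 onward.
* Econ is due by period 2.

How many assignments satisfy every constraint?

Splitting on Crypto: it can be period 3 (24), period 4 (12), period 5 (8), period 6 (4). Listing each branch's schedules as (Physics, Databases, Calculus, Econ, Algorithms, HCI) by period number:
Crypto=period 3: (4,5,7,1,2,6) (4,5,7,2,1,6) (4,6,7,1,2,5) (4,6,7,2,1,5) (4,7,6,1,2,5) (4,7,6,2,1,5) (5,4,7,1,2,6) (5,4,7,2,1,6) (5,6,7,1,2,4) (5,6,7,2,1,4) (5,7,6,1,2,4) (5,7,6,2,1,4) (6,4,7,1,2,5) (6,4,7,2,1,5) (6,5,7,1,2,4) (6,5,7,2,1,4) (6,7,5,1,2,4) (6,7,5,2,1,4) (7,4,6,1,2,5) (7,4,6,2,1,5) (7,5,6,1,2,4) (7,5,6,2,1,4) (7,6,5,1,2,4) (7,6,5,2,1,4) — 24.
Crypto=period 4: (5,6,7,1,2,3) (5,6,7,2,1,3) (5,7,6,1,2,3) (5,7,6,2,1,3) (6,5,7,1,2,3) (6,5,7,2,1,3) (6,7,5,1,2,3) (6,7,5,2,1,3) (7,5,6,1,2,3) (7,5,6,2,1,3) (7,6,5,1,2,3) (7,6,5,2,1,3) — 12.
Crypto=period 5: (4,6,7,1,2,3) (4,6,7,2,1,3) (4,7,6,1,2,3) (4,7,6,2,1,3) (6,7,4,1,2,3) (6,7,4,2,1,3) (7,6,4,1,2,3) (7,6,4,2,1,3) — 8.
Crypto=period 6: (4,7,5,1,2,3) (4,7,5,2,1,3) (5,7,4,1,2,3) (5,7,4,2,1,3) — 4.
Summing: 24 + 12 + 8 + 4 = 48.

48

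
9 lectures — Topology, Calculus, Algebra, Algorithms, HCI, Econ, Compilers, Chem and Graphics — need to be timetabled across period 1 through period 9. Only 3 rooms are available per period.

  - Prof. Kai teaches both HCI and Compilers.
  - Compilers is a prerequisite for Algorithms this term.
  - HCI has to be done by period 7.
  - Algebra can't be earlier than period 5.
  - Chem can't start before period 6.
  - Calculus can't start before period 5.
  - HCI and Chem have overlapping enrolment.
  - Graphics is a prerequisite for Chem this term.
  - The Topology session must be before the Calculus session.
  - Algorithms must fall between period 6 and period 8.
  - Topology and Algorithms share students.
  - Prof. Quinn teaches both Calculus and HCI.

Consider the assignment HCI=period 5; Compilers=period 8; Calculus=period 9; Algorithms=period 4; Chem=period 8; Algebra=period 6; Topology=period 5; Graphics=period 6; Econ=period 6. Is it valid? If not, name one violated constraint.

No. Compilers is a prerequisite for Algorithms this term is not satisfied.

Graphics is a prerequisite for Chem this term — holds.
Compilers is a prerequisite for Algorithms this term — violated.
Calculus can't start before period 5 — holds.
Algorithms must fall between period 6 and period 8 — violated.
HCI and Chem have overlapping enrolment — holds.
Only 3 rooms are available per period — holds.
Prof. Kai teaches both HCI and Compilers — holds.
Topology and Algorithms share students — holds.
HCI has to be done by period 7 — holds.
Prof. Quinn teaches both Calculus and HCI — holds.
Chem can't start before period 6 — holds.
The Topology session must be before the Calculus session — holds.
Algebra can't be earlier than period 5 — holds.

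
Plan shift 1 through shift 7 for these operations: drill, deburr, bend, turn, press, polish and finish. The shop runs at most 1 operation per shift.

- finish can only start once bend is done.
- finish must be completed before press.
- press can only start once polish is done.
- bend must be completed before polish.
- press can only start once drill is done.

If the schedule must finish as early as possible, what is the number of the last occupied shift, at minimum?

The precedence chain requires at least 3 distinct shifts.
With at most 1 per shift and 7 operations, at least 7 shifts are needed.
7 works (last occupied shift: shift 7): for example finish=shift 3; turn=shift 7; polish=shift 2; deburr=shift 6; drill=shift 4; press=shift 5; bend=shift 1.

7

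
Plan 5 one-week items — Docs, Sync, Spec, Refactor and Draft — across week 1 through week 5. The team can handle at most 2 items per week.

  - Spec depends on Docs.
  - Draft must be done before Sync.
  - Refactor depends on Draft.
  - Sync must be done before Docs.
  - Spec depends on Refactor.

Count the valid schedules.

13

Splitting on Docs: it can be week 3 (5), week 4 (8). Listing each branch's schedules as (Sync, Spec, Refactor, Draft) by week number:
Docs=week 3: (2,4,2,1) (2,4,3,1) (2,5,2,1) (2,5,3,1) (2,5,4,1) — 5.
Docs=week 4: (2,5,2,1) (2,5,3,1) (2,5,4,1) (3,5,2,1) (3,5,3,1) (3,5,3,2) (3,5,4,1) (3,5,4,2) — 8.
Summing: 5 + 8 = 13.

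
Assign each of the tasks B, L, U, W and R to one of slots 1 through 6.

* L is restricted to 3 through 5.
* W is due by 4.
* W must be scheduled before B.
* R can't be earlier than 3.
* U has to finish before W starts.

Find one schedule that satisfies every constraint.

B in 3; L in 3; R in 3; U in 1; W in 2

Checking: W(2) before B(3); U(1) before W(2); R=3 in [3,6]; W=2 in [1,4]; L=3 in [3,5].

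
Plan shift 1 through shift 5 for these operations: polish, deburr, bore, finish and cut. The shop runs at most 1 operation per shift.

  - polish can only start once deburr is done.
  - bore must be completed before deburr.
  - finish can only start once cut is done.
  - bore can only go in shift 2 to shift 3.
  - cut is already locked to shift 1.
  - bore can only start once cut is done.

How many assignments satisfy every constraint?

4

Enumerating: bore in shift 2; finish in shift 5; deburr in shift 3; polish in shift 4; cut in shift 1 | cut -> shift 1; deburr -> shift 3; bore -> shift 2; finish -> shift 4; polish -> shift 5 | finish in shift 3, polish in shift 5, bore in shift 2, cut in shift 1, deburr in shift 4 | polish -> shift 5; bore -> shift 3; cut -> shift 1; deburr -> shift 4; finish -> shift 2.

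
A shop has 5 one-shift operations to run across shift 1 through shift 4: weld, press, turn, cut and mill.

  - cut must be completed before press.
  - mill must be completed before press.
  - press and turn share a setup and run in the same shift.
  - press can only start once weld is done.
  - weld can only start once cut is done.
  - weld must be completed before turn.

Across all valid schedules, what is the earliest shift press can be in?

Precedence pushes press to at least shift 3.
press at shift 3 is achievable: cut in shift 1, weld in shift 2, mill in shift 1, press in shift 3, turn in shift 3.

shift 3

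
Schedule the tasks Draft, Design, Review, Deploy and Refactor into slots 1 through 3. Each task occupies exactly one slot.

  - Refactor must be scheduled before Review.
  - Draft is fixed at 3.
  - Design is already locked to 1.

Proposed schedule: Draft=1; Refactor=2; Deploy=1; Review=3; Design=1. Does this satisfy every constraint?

No. Draft is fixed at 3 is not satisfied.

Design is already locked to 1 — holds.
Refactor must be scheduled before Review — holds.
Draft is fixed at 3 — violated.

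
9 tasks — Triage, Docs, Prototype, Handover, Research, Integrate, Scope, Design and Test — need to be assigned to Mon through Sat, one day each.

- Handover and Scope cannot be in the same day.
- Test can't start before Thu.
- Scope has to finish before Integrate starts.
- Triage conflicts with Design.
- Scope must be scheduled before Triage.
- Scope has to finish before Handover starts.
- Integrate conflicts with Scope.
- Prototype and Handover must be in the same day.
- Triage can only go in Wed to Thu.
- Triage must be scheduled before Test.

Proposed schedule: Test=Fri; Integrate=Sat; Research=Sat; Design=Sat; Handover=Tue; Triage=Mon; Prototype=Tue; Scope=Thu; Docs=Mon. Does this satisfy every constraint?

No — it violates: Scope must be scheduled before Triage

Scope has to finish before Handover starts — violated.
Handover and Scope cannot be in the same day — holds.
Scope must be scheduled before Triage — violated.
Scope has to finish before Integrate starts — holds.
Prototype and Handover must be in the same day — holds.
Triage must be scheduled before Test — holds.
Integrate conflicts with Scope — holds.
Triage can only go in Wed to Thu — violated.
Test can't start before Thu — holds.
Triage conflicts with Design — holds.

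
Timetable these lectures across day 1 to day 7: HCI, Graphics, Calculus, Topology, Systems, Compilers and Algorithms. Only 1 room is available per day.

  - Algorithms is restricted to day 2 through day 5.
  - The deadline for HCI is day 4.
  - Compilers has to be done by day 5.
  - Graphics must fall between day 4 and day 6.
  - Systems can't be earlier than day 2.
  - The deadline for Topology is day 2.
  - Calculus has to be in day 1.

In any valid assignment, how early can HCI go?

HCI's own window allows nothing later than day 4.
HCI at day 3 is achievable: Algorithms=day 4, Systems=day 7, Calculus=day 1, Compilers=day 5, Topology=day 2, HCI=day 3, Graphics=day 6.
Nothing earlier works — the capacity limit rule out every day before day 3.

day 3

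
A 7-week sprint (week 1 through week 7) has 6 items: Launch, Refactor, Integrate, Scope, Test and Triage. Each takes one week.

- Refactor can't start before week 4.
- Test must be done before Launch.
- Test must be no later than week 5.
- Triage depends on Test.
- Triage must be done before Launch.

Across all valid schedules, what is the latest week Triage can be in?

Precedence pushes Triage to at least week 2; downstream work caps Triage at week 6.
Triage at week 6 is achievable: Launch -> week 7, Triage -> week 6, Test -> week 1, Refactor -> week 4, Integrate -> week 1, Scope -> week 1.

week 6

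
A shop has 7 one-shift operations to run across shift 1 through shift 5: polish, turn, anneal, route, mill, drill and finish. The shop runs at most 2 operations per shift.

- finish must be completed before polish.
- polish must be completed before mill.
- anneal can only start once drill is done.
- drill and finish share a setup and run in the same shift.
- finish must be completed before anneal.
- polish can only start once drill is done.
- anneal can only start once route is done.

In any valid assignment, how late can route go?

Downstream work caps route at shift 4.
route at shift 4 is achievable: finish in shift 1, mill in shift 3, route in shift 4, drill in shift 1, polish in shift 2, turn in shift 2, anneal in shift 5.

shift 4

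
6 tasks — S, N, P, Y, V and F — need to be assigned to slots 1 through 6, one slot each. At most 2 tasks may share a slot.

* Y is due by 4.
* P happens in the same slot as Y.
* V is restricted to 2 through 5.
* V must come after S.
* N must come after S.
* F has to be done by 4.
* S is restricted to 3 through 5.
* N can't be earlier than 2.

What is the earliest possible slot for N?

4

N is available from 2; precedence pushes N to at least 4.
N at 4 is achievable: P -> 1; S -> 3; Y -> 1; F -> 2; N -> 4; V -> 4.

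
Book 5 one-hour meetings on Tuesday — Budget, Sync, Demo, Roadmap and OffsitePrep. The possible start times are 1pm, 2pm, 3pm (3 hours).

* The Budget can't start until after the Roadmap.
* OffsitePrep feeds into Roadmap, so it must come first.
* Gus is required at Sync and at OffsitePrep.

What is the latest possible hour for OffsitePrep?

Downstream work caps OffsitePrep at 1pm.
OffsitePrep at 1pm is achievable: OffsitePrep in 1pm; Budget in 3pm; Sync in 2pm; Demo in 1pm; Roadmap in 2pm.

1pm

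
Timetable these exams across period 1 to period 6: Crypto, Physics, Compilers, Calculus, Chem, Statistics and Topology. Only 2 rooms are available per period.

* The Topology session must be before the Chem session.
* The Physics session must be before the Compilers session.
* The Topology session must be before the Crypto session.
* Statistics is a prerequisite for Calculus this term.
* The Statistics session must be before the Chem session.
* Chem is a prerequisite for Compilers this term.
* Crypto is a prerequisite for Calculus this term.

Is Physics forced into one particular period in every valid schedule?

No

Physics can be period 1 (e.g. Statistics -> period 2; Compilers -> period 4; Chem -> period 3; Topology -> period 1; Physics -> period 1; Crypto -> period 2; Calculus -> period 3) or period 2 (e.g. Calculus=period 4; Chem=period 2; Statistics=period 1; Compilers=period 3; Physics=period 2; Crypto=period 3; Topology=period 1).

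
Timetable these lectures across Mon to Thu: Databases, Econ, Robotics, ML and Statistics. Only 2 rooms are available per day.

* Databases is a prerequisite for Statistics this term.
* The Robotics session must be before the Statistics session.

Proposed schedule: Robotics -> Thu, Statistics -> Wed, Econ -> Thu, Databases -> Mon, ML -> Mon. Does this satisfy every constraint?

Invalid. The Robotics session must be before the Statistics session.

The Robotics session must be before the Statistics session — violated.
Databases is a prerequisite for Statistics this term — holds.
Only 2 rooms are available per day — holds.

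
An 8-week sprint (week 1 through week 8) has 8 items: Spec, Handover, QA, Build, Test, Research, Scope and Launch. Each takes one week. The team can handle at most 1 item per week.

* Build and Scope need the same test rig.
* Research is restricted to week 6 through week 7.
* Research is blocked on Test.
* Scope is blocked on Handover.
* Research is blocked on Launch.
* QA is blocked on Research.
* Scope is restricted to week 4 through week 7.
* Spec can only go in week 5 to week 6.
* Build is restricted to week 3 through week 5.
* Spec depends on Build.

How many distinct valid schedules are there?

50

Splitting on Spec: it can be week 5 (28), week 6 (22). Listing each branch's schedules as (Handover, QA, Build, Test, Research, Scope, Launch) by week number:
Spec=week 5: (1,8,3,2,6,7,4) (1,8,3,2,7,4,6) (1,8,3,2,7,6,4) (1,8,3,4,6,7,2) (1,8,3,4,7,6,2) (1,8,3,6,7,4,2) (1,8,4,2,6,7,3) (1,8,4,2,7,6,3) (1,8,4,3,6,7,2) (1,8,4,3,7,6,2) (2,8,3,1,6,7,4) (2,8,3,1,7,4,6) (2,8,3,1,7,6,4) (2,8,3,4,6,7,1) (2,8,3,4,7,6,1) (2,8,3,6,7,4,1) (2,8,4,1,6,7,3) (2,8,4,1,7,6,3) (2,8,4,3,6,7,1) (2,8,4,3,7,6,1) (3,8,4,1,6,7,2) (3,8,4,1,7,6,2) (3,8,4,2,6,7,1) (3,8,4,2,7,6,1) (4,8,3,1,6,7,2) (4,8,3,1,7,6,2) (4,8,3,2,6,7,1) (4,8,3,2,7,6,1) — 28.
Spec=week 6: (1,8,3,2,7,4,5) (1,8,3,2,7,5,4) (1,8,3,4,7,5,2) (1,8,3,5,7,4,2) (1,8,4,2,7,5,3) (1,8,4,3,7,5,2) (1,8,5,2,7,4,3) (1,8,5,3,7,4,2) (2,8,3,1,7,4,5) (2,8,3,1,7,5,4) (2,8,3,4,7,5,1) (2,8,3,5,7,4,1) (2,8,4,1,7,5,3) (2,8,4,3,7,5,1) (2,8,5,1,7,4,3) (2,8,5,3,7,4,1) (3,8,4,1,7,5,2) (3,8,4,2,7,5,1) (3,8,5,1,7,4,2) (3,8,5,2,7,4,1) (4,8,3,1,7,5,2) (4,8,3,2,7,5,1) — 22.
Summing: 28 + 22 = 50.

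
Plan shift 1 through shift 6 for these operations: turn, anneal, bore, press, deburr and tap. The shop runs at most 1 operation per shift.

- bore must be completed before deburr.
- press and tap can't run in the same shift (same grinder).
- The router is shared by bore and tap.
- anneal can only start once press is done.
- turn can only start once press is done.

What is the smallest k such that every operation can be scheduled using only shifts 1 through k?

The precedence chain requires at least 2 distinct shifts.
With at most 1 per shift and 6 operations, at least 6 shifts are needed.
6 works (last occupied shift: shift 6): for example press -> shift 1, deburr -> shift 5, tap -> shift 6, anneal -> shift 3, bore -> shift 4, turn -> shift 2.

6 shifts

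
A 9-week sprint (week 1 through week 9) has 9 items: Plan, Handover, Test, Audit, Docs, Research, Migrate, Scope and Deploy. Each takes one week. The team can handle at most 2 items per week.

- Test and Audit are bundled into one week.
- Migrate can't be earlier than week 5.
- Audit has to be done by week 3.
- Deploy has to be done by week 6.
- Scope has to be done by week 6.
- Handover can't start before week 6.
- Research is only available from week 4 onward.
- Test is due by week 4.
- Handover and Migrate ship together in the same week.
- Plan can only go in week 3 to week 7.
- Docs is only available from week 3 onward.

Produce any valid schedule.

Scope -> week 2; Research -> week 4; Deploy -> week 2; Migrate -> week 6; Handover -> week 6; Plan -> week 3; Test -> week 1; Audit -> week 1; Docs -> week 3

Checking: Handover = Migrate = week 6; Test = Audit = week 1; Docs=week 3 in [week 3,week 9]; Deploy=week 2 in [week 1,week 6]; Research=week 4 in [week 4,week 9]; Audit=week 1 in [week 1,week 3]; Test=week 1 in [week 1,week 4]; Plan=week 3 in [week 3,week 7]; Scope=week 2 in [week 1,week 6]; Handover=week 6 in [week 6,week 9]; Migrate=week 6 in [week 5,week 9]; max 2 per week (cap 2).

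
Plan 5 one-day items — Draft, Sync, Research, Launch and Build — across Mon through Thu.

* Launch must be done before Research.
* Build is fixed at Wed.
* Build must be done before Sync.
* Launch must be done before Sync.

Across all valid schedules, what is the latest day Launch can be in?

Wed

Downstream work caps Launch at Wed.
Launch at Wed is achievable: Sync=Thu; Build=Wed; Research=Thu; Draft=Mon; Launch=Wed.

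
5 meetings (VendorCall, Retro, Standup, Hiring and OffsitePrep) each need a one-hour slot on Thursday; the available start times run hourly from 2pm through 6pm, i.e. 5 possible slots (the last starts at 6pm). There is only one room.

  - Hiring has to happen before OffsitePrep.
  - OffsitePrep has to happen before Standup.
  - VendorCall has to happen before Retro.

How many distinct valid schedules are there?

Splitting on VendorCall: it can be 2pm (4), 3pm (3), 4pm (2), 5pm (1). Listing each branch's schedules as (Retro, Standup, Hiring, OffsitePrep):
VendorCall=2pm: (3pm,6pm,4pm,5pm) (4pm,6pm,3pm,5pm) (5pm,6pm,3pm,4pm) (6pm,5pm,3pm,4pm) — 4.
VendorCall=3pm: (4pm,6pm,2pm,5pm) (5pm,6pm,2pm,4pm) (6pm,5pm,2pm,4pm) — 3.
VendorCall=4pm: (5pm,6pm,2pm,3pm) (6pm,5pm,2pm,3pm) — 2.
VendorCall=5pm: (6pm,4pm,2pm,3pm) — 1.
Summing: 4 + 3 + 2 + 1 = 10.

10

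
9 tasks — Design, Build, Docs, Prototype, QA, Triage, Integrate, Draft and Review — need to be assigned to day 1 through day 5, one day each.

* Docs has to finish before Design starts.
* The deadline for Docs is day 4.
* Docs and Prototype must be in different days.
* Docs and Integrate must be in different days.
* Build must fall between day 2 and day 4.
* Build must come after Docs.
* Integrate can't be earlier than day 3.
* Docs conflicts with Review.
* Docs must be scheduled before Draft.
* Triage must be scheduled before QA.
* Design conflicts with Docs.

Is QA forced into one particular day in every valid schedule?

No

QA can be day 2 (e.g. Integrate in day 3; Prototype in day 2; Build in day 2; Design in day 2; Docs in day 1; QA in day 2; Triage in day 1; Review in day 2; Draft in day 2) or day 3 (e.g. Review in day 2; Build in day 2; Design in day 2; Integrate in day 3; Prototype in day 2; Draft in day 2; Triage in day 1; Docs in day 1; QA in day 3).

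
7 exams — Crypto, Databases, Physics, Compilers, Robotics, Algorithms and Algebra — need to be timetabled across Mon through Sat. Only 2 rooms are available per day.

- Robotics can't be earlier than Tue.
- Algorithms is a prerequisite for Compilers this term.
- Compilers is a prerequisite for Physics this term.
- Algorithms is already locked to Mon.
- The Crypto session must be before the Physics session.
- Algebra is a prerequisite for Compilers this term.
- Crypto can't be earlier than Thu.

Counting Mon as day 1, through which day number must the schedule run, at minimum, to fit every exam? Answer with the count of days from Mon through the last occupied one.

The precedence chain requires at least 3 distinct days.
With at most 2 per day and 7 exams, at least 4 days are needed.
Propagating the time windows through the other constraints, Physics can't land before Fri — that is day 5 counting from Mon — so the schedule must run through at least 5 days.
5 works (last occupied day: Fri): for example Databases=Wed; Crypto=Thu; Algebra=Mon; Algorithms=Mon; Robotics=Tue; Compilers=Tue; Physics=Fri.

5 days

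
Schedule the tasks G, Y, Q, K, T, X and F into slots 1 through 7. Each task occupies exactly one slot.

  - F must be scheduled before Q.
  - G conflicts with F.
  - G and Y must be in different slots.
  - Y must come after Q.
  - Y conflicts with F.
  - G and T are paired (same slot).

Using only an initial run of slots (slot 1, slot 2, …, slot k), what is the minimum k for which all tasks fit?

The precedence chain requires at least 3 distinct slots.
3 works (last occupied slot: 3): for example Y -> 3; X -> 1; T -> 2; F -> 1; Q -> 2; G -> 2; K -> 1.

3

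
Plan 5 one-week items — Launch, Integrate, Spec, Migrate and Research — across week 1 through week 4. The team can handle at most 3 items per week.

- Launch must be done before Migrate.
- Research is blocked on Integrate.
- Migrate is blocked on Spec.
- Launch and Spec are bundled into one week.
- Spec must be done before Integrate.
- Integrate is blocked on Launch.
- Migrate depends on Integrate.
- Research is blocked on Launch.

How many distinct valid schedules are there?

Splitting on Launch: it can be week 1 (5), week 2 (1). Listing each branch's schedules as (Integrate, Spec, Migrate, Research) by week number:
Launch=week 1: (2,1,3,3) (2,1,3,4) (2,1,4,3) (2,1,4,4) (3,1,4,4) — 5.
Launch=week 2: (3,2,4,4) — 1.
Summing: 5 + 1 = 6.

6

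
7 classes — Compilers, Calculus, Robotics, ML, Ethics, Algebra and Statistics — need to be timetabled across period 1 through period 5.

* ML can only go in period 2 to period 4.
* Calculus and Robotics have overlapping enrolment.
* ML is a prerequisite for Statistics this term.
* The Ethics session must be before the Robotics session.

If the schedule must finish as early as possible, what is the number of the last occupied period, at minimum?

3

The precedence chain requires at least 2 distinct periods.
Propagating the time windows through the other constraints, Statistics can't land before period 3, so the schedule must run through at least period 3.
3 works (last occupied period: period 3): for example Robotics -> period 2; Calculus -> period 1; Algebra -> period 1; ML -> period 2; Statistics -> period 3; Compilers -> period 1; Ethics -> period 1.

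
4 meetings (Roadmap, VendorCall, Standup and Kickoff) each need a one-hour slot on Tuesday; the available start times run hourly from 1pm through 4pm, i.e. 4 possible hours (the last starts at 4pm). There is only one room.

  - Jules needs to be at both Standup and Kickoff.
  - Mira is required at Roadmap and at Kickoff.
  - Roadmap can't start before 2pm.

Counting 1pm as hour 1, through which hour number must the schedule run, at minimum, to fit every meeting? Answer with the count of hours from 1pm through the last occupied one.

4 hours

With at most 1 per hour and 4 meetings, at least 4 hours are needed.
Roadmap can't be placed before 2pm — that is hour 2 counting from 1pm — so the schedule must run through at least 2 hours.
4 works (last occupied hour: 4pm): for example Standup=3pm, Kickoff=4pm, Roadmap=2pm, VendorCall=1pm.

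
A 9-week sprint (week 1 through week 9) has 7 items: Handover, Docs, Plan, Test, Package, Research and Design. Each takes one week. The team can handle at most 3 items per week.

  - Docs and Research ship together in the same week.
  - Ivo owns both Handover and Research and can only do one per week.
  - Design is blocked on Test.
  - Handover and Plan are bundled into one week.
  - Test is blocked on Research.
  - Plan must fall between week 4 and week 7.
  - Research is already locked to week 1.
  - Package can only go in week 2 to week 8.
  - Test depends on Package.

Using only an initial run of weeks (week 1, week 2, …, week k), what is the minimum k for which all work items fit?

The precedence chain requires at least 3 distinct weeks.
With at most 3 per week and 7 work items, at least 3 weeks are needed.
Plan can't be placed before week 4, so the schedule must run through at least week 4.
4 works (last occupied week: week 4): for example Design -> week 4, Research -> week 1, Handover -> week 4, Package -> week 2, Test -> week 3, Plan -> week 4, Docs -> week 1.

4 weeks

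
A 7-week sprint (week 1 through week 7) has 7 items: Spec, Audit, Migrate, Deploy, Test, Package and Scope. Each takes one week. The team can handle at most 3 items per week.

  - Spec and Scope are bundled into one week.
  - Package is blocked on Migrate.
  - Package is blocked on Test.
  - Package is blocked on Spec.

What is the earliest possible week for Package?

Precedence pushes Package to at least week 2.
Package at week 3 is achievable: Test=week 2, Audit=week 2, Migrate=week 1, Package=week 3, Deploy=week 2, Scope=week 1, Spec=week 1.
Nothing earlier works — the capacity limit rule out every week before week 3.

week 3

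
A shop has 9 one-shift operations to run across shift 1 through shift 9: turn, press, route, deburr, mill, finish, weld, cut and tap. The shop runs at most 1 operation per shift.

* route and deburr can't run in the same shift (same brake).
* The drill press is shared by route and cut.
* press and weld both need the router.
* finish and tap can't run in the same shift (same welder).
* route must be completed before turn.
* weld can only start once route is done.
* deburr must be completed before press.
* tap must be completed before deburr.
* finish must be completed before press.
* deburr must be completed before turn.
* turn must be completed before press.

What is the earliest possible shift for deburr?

Precedence pushes deburr to at least shift 2; downstream work caps deburr at shift 7.
deburr at shift 2 is achievable: mill -> shift 8; press -> shift 6; tap -> shift 1; deburr -> shift 2; cut -> shift 9; weld -> shift 7; turn -> shift 4; finish -> shift 5; route -> shift 3.

shift 2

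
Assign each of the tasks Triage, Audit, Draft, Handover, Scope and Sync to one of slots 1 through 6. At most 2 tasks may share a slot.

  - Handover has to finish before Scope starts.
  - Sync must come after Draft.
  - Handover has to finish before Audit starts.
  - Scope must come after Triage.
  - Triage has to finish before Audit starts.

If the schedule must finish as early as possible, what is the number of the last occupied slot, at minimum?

3

The precedence chain requires at least 2 distinct slots.
With at most 2 per slot and 6 tasks, at least 3 slots are needed.
3 works (last occupied slot: 3): for example Scope in 3, Triage in 1, Audit in 2, Sync in 3, Handover in 1, Draft in 2.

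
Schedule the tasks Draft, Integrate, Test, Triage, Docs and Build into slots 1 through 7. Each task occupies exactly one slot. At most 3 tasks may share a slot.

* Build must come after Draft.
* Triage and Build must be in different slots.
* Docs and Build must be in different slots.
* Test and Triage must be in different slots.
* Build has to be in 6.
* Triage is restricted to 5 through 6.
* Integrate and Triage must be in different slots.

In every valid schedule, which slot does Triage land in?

Triage's window is 5–6.
Build is fixed at 6, and Triage can't share a slot with Build.
So Triage must be 5.

5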